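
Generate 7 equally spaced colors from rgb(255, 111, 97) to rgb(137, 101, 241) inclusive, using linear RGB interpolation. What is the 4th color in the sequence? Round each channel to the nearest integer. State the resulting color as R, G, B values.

(196, 106, 169)

With 7 swatches and endpoints inclusive, swatch 4 sits at t = (4 − 1)/(7 − 1) = 3/6 ≈ 0.5.
R = 255 + 0.5 × (137 − 255) = 196 → 196
G = 111 + 0.5 × (101 − 111) = 106 → 106
B = 97 + 0.5 × (241 − 97) = 169 → 169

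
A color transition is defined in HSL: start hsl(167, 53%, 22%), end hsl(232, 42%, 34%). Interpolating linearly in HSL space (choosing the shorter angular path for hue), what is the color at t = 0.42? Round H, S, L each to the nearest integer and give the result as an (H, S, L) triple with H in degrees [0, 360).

(194, 48, 27)

Hue arc: Δh = 232 − 167 = 65° (|Δh| ≤ 180, already the shorter path).
H = 167 + 0.42 × (65) = 194.3 → 194°
S = 53 + 0.42 × (42 − 53) = 48.38 → 48%
L = 22 + 0.42 × (34 − 22) = 27.04 → 27%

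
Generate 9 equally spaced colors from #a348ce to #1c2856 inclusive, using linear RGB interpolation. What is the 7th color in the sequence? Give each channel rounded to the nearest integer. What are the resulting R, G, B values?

With 9 swatches and endpoints inclusive, swatch 7 sits at t = (7 − 1)/(9 − 1) = 6/8 ≈ 0.75.
#a348ce → (163, 72, 206); #1c2856 → (28, 40, 86).
R = 163 + 0.75 × (28 − 163) = 61.75 → 62
G = 72 + 0.75 × (40 − 72) = 48 → 48
B = 206 + 0.75 × (86 − 206) = 116 → 116

(62, 48, 116)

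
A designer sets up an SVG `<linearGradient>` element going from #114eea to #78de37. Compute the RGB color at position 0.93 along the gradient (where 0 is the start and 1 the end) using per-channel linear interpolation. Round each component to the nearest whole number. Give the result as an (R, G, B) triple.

#114eea → (17, 78, 234); #78de37 → (120, 222, 55).
R = 17 + 0.93 × (120 − 17) = 17 + 0.93 × 103 = 112.79 → 113
G = 78 + 0.93 × (222 − 78) = 78 + 0.93 × 144 = 211.92 → 212
B = 234 + 0.93 × (55 − 234) = 234 + 0.93 × -179 = 67.53 → 68

(113, 212, 68)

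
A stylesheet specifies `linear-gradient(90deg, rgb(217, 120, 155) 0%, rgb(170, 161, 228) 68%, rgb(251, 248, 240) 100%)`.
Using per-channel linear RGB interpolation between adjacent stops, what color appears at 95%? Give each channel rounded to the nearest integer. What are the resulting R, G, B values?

(238, 234, 238)

95% lies between the 68% and 100% stops, so the local fraction is t = (95 − 68)/(100 − 68) = 27/32 ≈ 0.8438.
R = 170 + 0.8438 × (251 − 170) = 238.348 → 238
G = 161 + 0.8438 × (248 − 161) = 234.411 → 234
B = 228 + 0.8438 × (240 − 228) = 238.126 → 238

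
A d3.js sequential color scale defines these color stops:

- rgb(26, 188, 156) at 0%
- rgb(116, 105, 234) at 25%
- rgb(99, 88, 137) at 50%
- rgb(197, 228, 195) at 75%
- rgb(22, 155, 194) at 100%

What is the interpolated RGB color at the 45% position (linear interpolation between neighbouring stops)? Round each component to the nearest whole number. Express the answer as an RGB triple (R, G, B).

45% lies between the 25% and 50% stops, so the local fraction is t = (45 − 25)/(50 − 25) = 20/25 ≈ 0.8.
R = 116 + 0.8 × (99 − 116) = 102.4 → 102
G = 105 + 0.8 × (88 − 105) = 91.4 → 91
B = 234 + 0.8 × (137 − 234) = 156.4 → 156

(102, 91, 156)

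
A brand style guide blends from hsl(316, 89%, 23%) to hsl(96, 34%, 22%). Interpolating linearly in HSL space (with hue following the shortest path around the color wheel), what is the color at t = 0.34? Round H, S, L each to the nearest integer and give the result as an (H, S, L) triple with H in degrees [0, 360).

(4, 70, 23)

Hue: 96 − 316 = -220°, but |-220| > 180 so the shorter arc goes the other way: Δh = -220 + 360 = 140°.
H = 316 + 0.34 × (140) = 363.6 → 364 → 364 mod 360 = 4°
S = 89 + 0.34 × (34 − 89) = 70.3 → 70%
L = 23 + 0.34 × (22 − 23) = 22.66 → 23%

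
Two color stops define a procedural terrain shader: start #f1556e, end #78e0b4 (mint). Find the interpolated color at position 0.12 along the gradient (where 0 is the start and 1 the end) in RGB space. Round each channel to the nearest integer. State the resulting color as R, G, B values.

#f1556e → (241, 85, 110); #78e0b4 → (120, 224, 180).
R = 241 + 0.12 × (120 − 241) = 241 + 0.12 × -121 = 226.48 → 226
G = 85 + 0.12 × (224 − 85) = 85 + 0.12 × 139 = 101.68 → 102
B = 110 + 0.12 × (180 − 110) = 110 + 0.12 × 70 = 118.4 → 118

(226, 102, 118)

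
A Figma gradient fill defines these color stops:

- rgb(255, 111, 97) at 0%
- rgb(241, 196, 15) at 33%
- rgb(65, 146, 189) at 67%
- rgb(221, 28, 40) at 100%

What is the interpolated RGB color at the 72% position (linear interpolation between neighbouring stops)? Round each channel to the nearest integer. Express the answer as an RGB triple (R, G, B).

72% lies between the 67% and 100% stops, so the local fraction is t = (72 − 67)/(100 − 67) = 5/33 ≈ 0.1515.
R = 65 + 0.1515 × (221 − 65) = 88.634 → 89
G = 146 + 0.1515 × (28 − 146) = 128.123 → 128
B = 189 + 0.1515 × (40 − 189) = 166.427 → 166

(89, 128, 166)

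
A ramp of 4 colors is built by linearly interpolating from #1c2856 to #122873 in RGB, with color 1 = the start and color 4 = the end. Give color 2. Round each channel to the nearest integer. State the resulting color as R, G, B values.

With 4 swatches and endpoints inclusive, swatch 2 sits at t = (2 − 1)/(4 − 1) = 1/3 ≈ 0.3333.
#1c2856 → (28, 40, 86); #122873 → (18, 40, 115).
R = 28 + 0.3333 × (18 − 28) = 24.667 → 25
G = 40 + 0.3333 × (40 − 40) = 40 → 40
B = 86 + 0.3333 × (115 − 86) = 95.666 → 96

(25, 40, 96)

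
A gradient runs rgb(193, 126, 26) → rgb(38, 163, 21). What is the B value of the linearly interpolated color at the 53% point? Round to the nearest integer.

23

B = 26 + 0.53 × (21 − 26) = 23.35 → 23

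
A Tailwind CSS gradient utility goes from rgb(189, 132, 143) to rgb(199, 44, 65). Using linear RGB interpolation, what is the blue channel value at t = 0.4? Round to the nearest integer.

112

B = 143 + 0.4 × (65 − 143) = 111.8 → 112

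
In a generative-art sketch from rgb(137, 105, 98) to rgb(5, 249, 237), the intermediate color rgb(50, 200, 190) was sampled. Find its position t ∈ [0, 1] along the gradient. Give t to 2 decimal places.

0.66

Invert the lerp on the G channel (largest span, 144): t = (200 − 105) / (249 − 105) = 95/144 = 0.65972.
Check on R: (50 − 137)/(5 − 137) = 0.6591 ✓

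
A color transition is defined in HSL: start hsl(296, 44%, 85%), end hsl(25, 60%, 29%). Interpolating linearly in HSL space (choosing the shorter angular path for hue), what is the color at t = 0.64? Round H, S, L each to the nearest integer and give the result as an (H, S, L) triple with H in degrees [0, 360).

(353, 54, 49)

Hue: 25 − 296 = -271°, but |-271| > 180 so the shorter arc goes the other way: Δh = -271 + 360 = 89°.
H = 296 + 0.64 × (89) = 352.96 → 353°
S = 44 + 0.64 × (60 − 44) = 54.24 → 54%
L = 85 + 0.64 × (29 − 85) = 49.16 → 49%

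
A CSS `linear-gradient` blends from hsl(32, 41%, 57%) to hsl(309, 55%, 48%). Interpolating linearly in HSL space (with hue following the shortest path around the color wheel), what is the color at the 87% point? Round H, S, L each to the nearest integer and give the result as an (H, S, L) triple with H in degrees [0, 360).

Hue: 309 − 32 = 277°, but |277| > 180 so the shorter arc goes the other way: Δh = 277 − 360 = -83°.
H = 32 + 0.87 × (-83) = -40.21 → -40 → -40 mod 360 = 320°
S = 41 + 0.87 × (55 − 41) = 53.18 → 53%
L = 57 + 0.87 × (48 − 57) = 49.17 → 49%

(320, 53, 49)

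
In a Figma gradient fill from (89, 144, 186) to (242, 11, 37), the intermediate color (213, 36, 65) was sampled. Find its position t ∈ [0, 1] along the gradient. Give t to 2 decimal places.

0.81

Invert the lerp on the R channel (largest span, 153): t = (213 − 89) / (242 − 89) = 124/153 = 0.81046.
Check on G: (36 − 144)/(11 − 144) = 0.812 ✓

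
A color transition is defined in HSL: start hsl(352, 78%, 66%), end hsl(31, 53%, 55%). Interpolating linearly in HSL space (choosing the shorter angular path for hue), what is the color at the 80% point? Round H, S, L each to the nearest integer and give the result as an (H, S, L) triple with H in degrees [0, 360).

(23, 58, 57)

Hue: 31 − 352 = -321°, but |-321| > 180 so the shorter arc goes the other way: Δh = -321 + 360 = 39°.
H = 352 + 0.8 × (39) = 383.2 → 383 → 383 mod 360 = 23°
S = 78 + 0.8 × (53 − 78) = 58 → 58%
L = 66 + 0.8 × (55 − 66) = 57.2 → 57%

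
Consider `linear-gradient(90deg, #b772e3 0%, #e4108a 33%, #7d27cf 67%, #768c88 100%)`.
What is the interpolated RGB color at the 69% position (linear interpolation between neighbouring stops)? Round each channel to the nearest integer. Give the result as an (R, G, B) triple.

(125, 45, 203)

69% lies between the 67% and 100% stops, so the local fraction is t = (69 − 67)/(100 − 67) = 2/33 ≈ 0.0606.
#7d27cf → (125, 39, 207); #768c88 → (118, 140, 136).
R = 125 + 0.0606 × (118 − 125) = 124.576 → 125
G = 39 + 0.0606 × (140 − 39) = 45.121 → 45
B = 207 + 0.0606 × (136 − 207) = 202.697 → 203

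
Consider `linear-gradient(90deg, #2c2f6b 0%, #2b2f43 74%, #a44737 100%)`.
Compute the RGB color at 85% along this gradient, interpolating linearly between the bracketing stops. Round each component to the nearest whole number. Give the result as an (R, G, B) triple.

(94, 57, 62)

85% lies between the 74% and 100% stops, so the local fraction is t = (85 − 74)/(100 − 74) = 11/26 ≈ 0.4231.
#2b2f43 → (43, 47, 67); #a44737 → (164, 71, 55).
R = 43 + 0.4231 × (164 − 43) = 94.195 → 94
G = 47 + 0.4231 × (71 − 47) = 57.154 → 57
B = 67 + 0.4231 × (55 − 67) = 61.923 → 62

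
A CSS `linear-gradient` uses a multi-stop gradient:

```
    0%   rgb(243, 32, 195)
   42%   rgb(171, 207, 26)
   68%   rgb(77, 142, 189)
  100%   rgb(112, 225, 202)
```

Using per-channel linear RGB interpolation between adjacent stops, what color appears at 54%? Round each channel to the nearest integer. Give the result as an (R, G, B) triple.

(128, 177, 101)

54% lies between the 42% and 68% stops, so the local fraction is t = (54 − 42)/(68 − 42) = 12/26 ≈ 0.4615.
R = 171 + 0.4615 × (77 − 171) = 127.619 → 128
G = 207 + 0.4615 × (142 − 207) = 177.002 → 177
B = 26 + 0.4615 × (189 − 26) = 101.225 → 101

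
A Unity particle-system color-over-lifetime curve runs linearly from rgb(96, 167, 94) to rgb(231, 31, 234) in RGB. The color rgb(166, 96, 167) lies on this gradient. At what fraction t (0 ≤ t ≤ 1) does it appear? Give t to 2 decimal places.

0.52

Invert the lerp on the B channel (largest span, 140): t = (167 − 94) / (234 − 94) = 73/140 = 0.52143.
Check on R: (166 − 96)/(231 − 96) = 0.5185 ✓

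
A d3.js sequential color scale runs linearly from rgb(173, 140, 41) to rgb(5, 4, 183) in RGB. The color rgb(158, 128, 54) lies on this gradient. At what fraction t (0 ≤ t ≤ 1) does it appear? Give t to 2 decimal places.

Invert the lerp on the R channel (largest span, 168): t = (158 − 173) / (5 − 173) = -15/-168 = 0.089286.
Check on G: (128 − 140)/(4 − 140) = 0.08824 ✓

0.09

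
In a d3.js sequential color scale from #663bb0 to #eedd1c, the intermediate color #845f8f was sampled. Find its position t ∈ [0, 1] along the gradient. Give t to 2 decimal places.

0.22

Invert the lerp on the G channel (largest span, 162): t = (95 − 59) / (221 − 59) = 36/162 = 0.22222.
Check on R: (132 − 102)/(238 − 102) = 0.2206 ✓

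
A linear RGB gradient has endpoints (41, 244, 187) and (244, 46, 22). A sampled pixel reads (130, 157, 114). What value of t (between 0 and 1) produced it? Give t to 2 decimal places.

Invert the lerp on the R channel (largest span, 203): t = (130 − 41) / (244 − 41) = 89/203 = 0.43842.
Check on G: (157 − 244)/(46 − 244) = 0.4394 ✓

0.44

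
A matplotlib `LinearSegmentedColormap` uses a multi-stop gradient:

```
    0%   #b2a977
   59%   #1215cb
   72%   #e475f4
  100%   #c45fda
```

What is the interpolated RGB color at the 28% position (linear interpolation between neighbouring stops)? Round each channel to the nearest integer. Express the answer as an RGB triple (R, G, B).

(102, 99, 159)

28% lies between the 0% and 59% stops, so the local fraction is t = (28 − 0)/(59 − 0) = 28/59 ≈ 0.4746.
#b2a977 → (178, 169, 119); #1215cb → (18, 21, 203).
R = 178 + 0.4746 × (18 − 178) = 102.064 → 102
G = 169 + 0.4746 × (21 − 169) = 98.759 → 99
B = 119 + 0.4746 × (203 − 119) = 158.866 → 159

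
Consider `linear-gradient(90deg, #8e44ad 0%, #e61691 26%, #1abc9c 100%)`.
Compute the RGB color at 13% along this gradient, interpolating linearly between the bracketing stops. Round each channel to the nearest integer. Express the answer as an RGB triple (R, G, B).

13% lies between the 0% and 26% stops, so the local fraction is t = (13 − 0)/(26 − 0) = 13/26 ≈ 0.5.
#8e44ad → (142, 68, 173); #e61691 → (230, 22, 145).
R = 142 + 0.5 × (230 − 142) = 186 → 186
G = 68 + 0.5 × (22 − 68) = 45 → 45
B = 173 + 0.5 × (145 − 173) = 159 → 159

(186, 45, 159)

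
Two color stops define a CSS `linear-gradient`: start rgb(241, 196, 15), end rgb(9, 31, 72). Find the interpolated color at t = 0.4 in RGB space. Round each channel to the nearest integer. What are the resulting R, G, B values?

R = 241 + 0.4 × (9 − 241) = 241 + 0.4 × -232 = 148.2 → 148
G = 196 + 0.4 × (31 − 196) = 196 + 0.4 × -165 = 130 → 130
B = 15 + 0.4 × (72 − 15) = 15 + 0.4 × 57 = 37.8 → 38

(148, 130, 38)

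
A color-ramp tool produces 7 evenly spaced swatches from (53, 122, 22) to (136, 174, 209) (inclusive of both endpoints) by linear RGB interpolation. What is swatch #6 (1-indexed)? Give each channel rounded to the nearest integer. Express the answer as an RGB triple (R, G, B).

With 7 swatches and endpoints inclusive, swatch 6 sits at t = (6 − 1)/(7 − 1) = 5/6 ≈ 0.8333.
R = 53 + 0.8333 × (136 − 53) = 122.164 → 122
G = 122 + 0.8333 × (174 − 122) = 165.332 → 165
B = 22 + 0.8333 × (209 − 22) = 177.827 → 178

(122, 165, 178)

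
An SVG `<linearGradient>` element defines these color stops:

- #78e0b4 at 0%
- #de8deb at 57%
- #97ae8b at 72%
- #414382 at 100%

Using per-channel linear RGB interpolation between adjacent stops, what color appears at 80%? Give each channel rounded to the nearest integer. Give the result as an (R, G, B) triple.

80% lies between the 72% and 100% stops, so the local fraction is t = (80 − 72)/(100 − 72) = 8/28 ≈ 0.2857.
#97ae8b → (151, 174, 139); #414382 → (65, 67, 130).
R = 151 + 0.2857 × (65 − 151) = 126.43 → 126
G = 174 + 0.2857 × (67 − 174) = 143.43 → 143
B = 139 + 0.2857 × (130 − 139) = 136.429 → 136

(126, 143, 136)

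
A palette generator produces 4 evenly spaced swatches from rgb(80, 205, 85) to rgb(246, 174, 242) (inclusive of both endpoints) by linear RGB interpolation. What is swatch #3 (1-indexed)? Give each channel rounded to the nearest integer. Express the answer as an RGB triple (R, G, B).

With 4 swatches and endpoints inclusive, swatch 3 sits at t = (3 − 1)/(4 − 1) = 2/3 ≈ 0.6667.
R = 80 + 0.6667 × (246 − 80) = 190.672 → 191
G = 205 + 0.6667 × (174 − 205) = 184.332 → 184
B = 85 + 0.6667 × (242 − 85) = 189.672 → 190

(191, 184, 190)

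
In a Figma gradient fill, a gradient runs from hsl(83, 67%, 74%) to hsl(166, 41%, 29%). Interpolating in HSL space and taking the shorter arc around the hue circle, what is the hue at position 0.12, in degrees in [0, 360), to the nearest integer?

93

Hue arc: Δh = 166 − 83 = 83° (|Δh| ≤ 180, already the shorter path).
H = 83 + 0.12 × (83) = 92.96 → 93°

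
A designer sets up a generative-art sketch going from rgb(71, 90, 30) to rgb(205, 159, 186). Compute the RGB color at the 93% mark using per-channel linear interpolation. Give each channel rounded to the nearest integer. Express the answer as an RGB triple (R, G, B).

93% corresponds to t = 0.93.
R = 71 + 0.93 × (205 − 71) = 71 + 0.93 × 134 = 195.62 → 196
G = 90 + 0.93 × (159 − 90) = 90 + 0.93 × 69 = 154.17 → 154
B = 30 + 0.93 × (186 − 30) = 30 + 0.93 × 156 = 175.08 → 175
So the blended color is (196, 154, 175), about #c49aaf.

(196, 154, 175)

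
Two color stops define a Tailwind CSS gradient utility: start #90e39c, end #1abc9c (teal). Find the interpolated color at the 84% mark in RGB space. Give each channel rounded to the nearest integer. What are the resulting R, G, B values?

#90e39c → (144, 227, 156); #1abc9c → (26, 188, 156).
84% corresponds to t = 0.84.
R = 144 + 0.84 × (26 − 144) = 144 + 0.84 × -118 = 44.88 → 45
G = 227 + 0.84 × (188 − 227) = 227 + 0.84 × -39 = 194.24 → 194
B = 156 + 0.84 × (156 − 156) = 156 + 0.84 × 0 = 156 → 156
So the blended color is (45, 194, 156), about #2dc29c.

(45, 194, 156)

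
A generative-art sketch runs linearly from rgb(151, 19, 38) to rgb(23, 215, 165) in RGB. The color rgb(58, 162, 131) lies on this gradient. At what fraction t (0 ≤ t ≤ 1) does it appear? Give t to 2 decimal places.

0.73

Invert the lerp on the G channel (largest span, 196): t = (162 − 19) / (215 − 19) = 143/196 = 0.72959.
Check on R: (58 − 151)/(23 − 151) = 0.7266 ✓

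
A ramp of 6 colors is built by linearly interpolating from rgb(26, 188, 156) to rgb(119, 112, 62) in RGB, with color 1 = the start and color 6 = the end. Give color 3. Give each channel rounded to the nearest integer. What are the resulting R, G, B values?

With 6 swatches and endpoints inclusive, swatch 3 sits at t = (3 − 1)/(6 − 1) = 2/5 ≈ 0.4.
R = 26 + 0.4 × (119 − 26) = 63.2 → 63
G = 188 + 0.4 × (112 − 188) = 157.6 → 158
B = 156 + 0.4 × (62 − 156) = 118.4 → 118

(63, 158, 118)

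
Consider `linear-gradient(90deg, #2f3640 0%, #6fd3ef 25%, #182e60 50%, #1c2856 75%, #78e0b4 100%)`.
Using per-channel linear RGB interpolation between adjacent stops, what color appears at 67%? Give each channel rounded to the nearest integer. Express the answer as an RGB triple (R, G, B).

67% lies between the 50% and 75% stops, so the local fraction is t = (67 − 50)/(75 − 50) = 17/25 ≈ 0.68.
#182e60 → (24, 46, 96); #1c2856 → (28, 40, 86).
R = 24 + 0.68 × (28 − 24) = 26.72 → 27
G = 46 + 0.68 × (40 − 46) = 41.92 → 42
B = 96 + 0.68 × (86 − 96) = 89.2 → 89

(27, 42, 89)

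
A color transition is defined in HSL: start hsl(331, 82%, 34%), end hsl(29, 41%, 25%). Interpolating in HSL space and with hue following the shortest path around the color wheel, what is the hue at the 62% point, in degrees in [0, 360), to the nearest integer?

7

Hue: 29 − 331 = -302°, but |-302| > 180 so the shorter arc goes the other way: Δh = -302 + 360 = 58°.
H = 331 + 0.62 × (58) = 366.96 → 367 → 367 mod 360 = 7°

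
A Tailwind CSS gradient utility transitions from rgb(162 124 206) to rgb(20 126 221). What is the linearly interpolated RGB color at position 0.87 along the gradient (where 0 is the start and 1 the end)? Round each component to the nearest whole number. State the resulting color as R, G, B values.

R = 162 + 0.87 × (20 − 162) = 162 + 0.87 × -142 = 38.46 → 38
G = 124 + 0.87 × (126 − 124) = 124 + 0.87 × 2 = 125.74 → 126
B = 206 + 0.87 × (221 − 206) = 206 + 0.87 × 15 = 219.05 → 219

(38, 126, 219)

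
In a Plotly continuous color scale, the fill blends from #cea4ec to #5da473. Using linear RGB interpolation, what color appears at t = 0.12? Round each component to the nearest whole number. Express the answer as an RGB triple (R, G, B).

#cea4ec → (206, 164, 236); #5da473 → (93, 164, 115).
R = 206 + 0.12 × (93 − 206) = 206 + 0.12 × -113 = 192.44 → 192
G = 164 + 0.12 × (164 − 164) = 164 + 0.12 × 0 = 164 → 164
B = 236 + 0.12 × (115 − 236) = 236 + 0.12 × -121 = 221.48 → 221
So the blended color is (192, 164, 221), about #c0a4dd.

(192, 164, 221)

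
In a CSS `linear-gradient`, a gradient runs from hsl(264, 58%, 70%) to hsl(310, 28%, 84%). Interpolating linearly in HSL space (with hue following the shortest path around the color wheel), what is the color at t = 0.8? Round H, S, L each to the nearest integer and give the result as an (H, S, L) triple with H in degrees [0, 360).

Hue arc: Δh = 310 − 264 = 46° (|Δh| ≤ 180, already the shorter path).
H = 264 + 0.8 × (46) = 300.8 → 301°
S = 58 + 0.8 × (28 − 58) = 34 → 34%
L = 70 + 0.8 × (84 − 70) = 81.2 → 81%

(301, 34, 81)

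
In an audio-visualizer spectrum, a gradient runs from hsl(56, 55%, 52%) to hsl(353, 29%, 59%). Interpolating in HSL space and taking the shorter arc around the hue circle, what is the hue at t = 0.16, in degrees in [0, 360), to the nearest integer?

46

Hue: 353 − 56 = 297°, but |297| > 180 so the shorter arc goes the other way: Δh = 297 − 360 = -63°.
H = 56 + 0.16 × (-63) = 45.92 → 46°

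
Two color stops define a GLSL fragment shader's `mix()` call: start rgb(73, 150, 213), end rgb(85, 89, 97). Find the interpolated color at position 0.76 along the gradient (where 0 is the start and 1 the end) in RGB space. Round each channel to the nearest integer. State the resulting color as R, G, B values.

(82, 104, 125)

R = 73 + 0.76 × (85 − 73) = 73 + 0.76 × 12 = 82.12 → 82
G = 150 + 0.76 × (89 − 150) = 150 + 0.76 × -61 = 103.64 → 104
B = 213 + 0.76 × (97 − 213) = 213 + 0.76 × -116 = 124.84 → 125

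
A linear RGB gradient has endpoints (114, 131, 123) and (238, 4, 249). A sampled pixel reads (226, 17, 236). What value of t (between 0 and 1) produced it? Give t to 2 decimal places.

Invert the lerp on the G channel (largest span, 127): t = (17 − 131) / (4 − 131) = -114/-127 = 0.89764.
Check on R: (226 − 114)/(238 − 114) = 0.9032 ✓

0.90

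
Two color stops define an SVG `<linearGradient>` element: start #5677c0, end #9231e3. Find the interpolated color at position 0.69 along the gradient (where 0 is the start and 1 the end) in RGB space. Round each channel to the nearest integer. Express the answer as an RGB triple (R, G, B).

#5677c0 → (86, 119, 192); #9231e3 → (146, 49, 227).
R = 86 + 0.69 × (146 − 86) = 86 + 0.69 × 60 = 127.4 → 127
G = 119 + 0.69 × (49 − 119) = 119 + 0.69 × -70 = 70.7 → 71
B = 192 + 0.69 × (227 − 192) = 192 + 0.69 × 35 = 216.15 → 216
So the blended color is (127, 71, 216), about #7f47d8.

(127, 71, 216)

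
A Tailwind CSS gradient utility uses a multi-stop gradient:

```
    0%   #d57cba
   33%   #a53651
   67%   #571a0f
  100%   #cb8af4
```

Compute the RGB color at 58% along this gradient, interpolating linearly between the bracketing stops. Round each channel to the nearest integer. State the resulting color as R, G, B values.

(108, 33, 32)

58% lies between the 33% and 67% stops, so the local fraction is t = (58 − 33)/(67 − 33) = 25/34 ≈ 0.7353.
#a53651 → (165, 54, 81); #571a0f → (87, 26, 15).
R = 165 + 0.7353 × (87 − 165) = 107.647 → 108
G = 54 + 0.7353 × (26 − 54) = 33.412 → 33
B = 81 + 0.7353 × (15 − 81) = 32.47 → 32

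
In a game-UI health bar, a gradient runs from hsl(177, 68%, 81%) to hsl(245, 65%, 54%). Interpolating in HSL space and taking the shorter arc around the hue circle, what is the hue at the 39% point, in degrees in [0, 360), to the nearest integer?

Hue arc: Δh = 245 − 177 = 68° (|Δh| ≤ 180, already the shorter path).
H = 177 + 0.39 × (68) = 203.52 → 204°

204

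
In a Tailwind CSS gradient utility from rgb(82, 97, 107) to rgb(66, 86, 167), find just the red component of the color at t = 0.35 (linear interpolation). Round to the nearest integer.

R = 82 + 0.35 × (66 − 82) = 76.4 → 76

76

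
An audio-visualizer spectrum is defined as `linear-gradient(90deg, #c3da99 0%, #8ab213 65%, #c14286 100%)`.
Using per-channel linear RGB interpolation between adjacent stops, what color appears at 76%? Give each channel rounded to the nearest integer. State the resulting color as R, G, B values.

(155, 143, 55)

76% lies between the 65% and 100% stops, so the local fraction is t = (76 − 65)/(100 − 65) = 11/35 ≈ 0.3143.
#8ab213 → (138, 178, 19); #c14286 → (193, 66, 134).
R = 138 + 0.3143 × (193 − 138) = 155.286 → 155
G = 178 + 0.3143 × (66 − 178) = 142.798 → 143
B = 19 + 0.3143 × (134 − 19) = 55.145 → 55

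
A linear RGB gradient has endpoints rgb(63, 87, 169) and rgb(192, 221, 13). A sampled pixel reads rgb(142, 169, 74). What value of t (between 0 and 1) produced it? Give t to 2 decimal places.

Invert the lerp on the B channel (largest span, 156): t = (74 − 169) / (13 − 169) = -95/-156 = 0.60897.
Check on R: (142 − 63)/(192 − 63) = 0.6124 ✓

0.61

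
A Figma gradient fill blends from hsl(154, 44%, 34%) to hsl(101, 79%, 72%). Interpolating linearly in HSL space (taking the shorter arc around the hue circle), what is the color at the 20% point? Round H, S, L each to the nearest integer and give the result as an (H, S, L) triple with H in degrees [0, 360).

(143, 51, 42)

Hue arc: Δh = 101 − 154 = -53° (|Δh| ≤ 180, already the shorter path).
H = 154 + 0.2 × (-53) = 143.4 → 143°
S = 44 + 0.2 × (79 − 44) = 51 → 51%
L = 34 + 0.2 × (72 − 34) = 41.6 → 42%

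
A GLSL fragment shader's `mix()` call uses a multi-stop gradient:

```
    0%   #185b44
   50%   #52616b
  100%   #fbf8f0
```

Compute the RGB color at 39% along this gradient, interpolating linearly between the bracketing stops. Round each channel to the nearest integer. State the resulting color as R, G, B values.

(69, 96, 98)

39% lies between the 0% and 50% stops, so the local fraction is t = (39 − 0)/(50 − 0) = 39/50 ≈ 0.78.
#185b44 → (24, 91, 68); #52616b → (82, 97, 107).
R = 24 + 0.78 × (82 − 24) = 69.24 → 69
G = 91 + 0.78 × (97 − 91) = 95.68 → 96
B = 68 + 0.78 × (107 − 68) = 98.42 → 98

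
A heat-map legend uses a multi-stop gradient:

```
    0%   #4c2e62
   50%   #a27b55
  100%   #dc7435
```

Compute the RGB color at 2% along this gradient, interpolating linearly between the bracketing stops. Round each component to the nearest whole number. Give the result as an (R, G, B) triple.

2% lies between the 0% and 50% stops, so the local fraction is t = (2 − 0)/(50 − 0) = 2/50 ≈ 0.04.
#4c2e62 → (76, 46, 98); #a27b55 → (162, 123, 85).
R = 76 + 0.04 × (162 − 76) = 79.44 → 79
G = 46 + 0.04 × (123 − 46) = 49.08 → 49
B = 98 + 0.04 × (85 − 98) = 97.48 → 97

(79, 49, 97)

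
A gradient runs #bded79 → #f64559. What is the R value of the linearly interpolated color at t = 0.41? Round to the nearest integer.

212

R₁ = 189 (from #bded79), R₂ = 246 (from #f64559).
R = 189 + 0.41 × (246 − 189) = 212.37 → 212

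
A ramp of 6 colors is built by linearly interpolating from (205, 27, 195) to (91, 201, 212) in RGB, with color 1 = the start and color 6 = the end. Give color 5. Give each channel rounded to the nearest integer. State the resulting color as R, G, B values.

With 6 swatches and endpoints inclusive, swatch 5 sits at t = (5 − 1)/(6 − 1) = 4/5 ≈ 0.8.
R = 205 + 0.8 × (91 − 205) = 113.8 → 114
G = 27 + 0.8 × (201 − 27) = 166.2 → 166
B = 195 + 0.8 × (212 − 195) = 208.6 → 209

(114, 166, 209)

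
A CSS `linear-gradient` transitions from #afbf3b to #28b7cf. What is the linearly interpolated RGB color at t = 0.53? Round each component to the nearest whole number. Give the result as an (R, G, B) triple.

(103, 187, 137)

#afbf3b → (175, 191, 59); #28b7cf → (40, 183, 207).
R = 175 + 0.53 × (40 − 175) = 175 + 0.53 × -135 = 103.45 → 103
G = 191 + 0.53 × (183 − 191) = 191 + 0.53 × -8 = 186.76 → 187
B = 59 + 0.53 × (207 − 59) = 59 + 0.53 × 148 = 137.44 → 137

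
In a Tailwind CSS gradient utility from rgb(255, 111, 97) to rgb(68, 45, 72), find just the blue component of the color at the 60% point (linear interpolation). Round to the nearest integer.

B = 97 + 0.6 × (72 − 97) = 82 → 82

82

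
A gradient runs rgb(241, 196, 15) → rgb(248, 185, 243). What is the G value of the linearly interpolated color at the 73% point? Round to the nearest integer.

188

G = 196 + 0.73 × (185 − 196) = 187.97 → 188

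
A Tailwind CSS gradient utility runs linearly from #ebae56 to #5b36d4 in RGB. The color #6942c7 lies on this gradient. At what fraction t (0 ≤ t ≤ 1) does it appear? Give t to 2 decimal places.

Invert the lerp on the R channel (largest span, 144): t = (105 − 235) / (91 − 235) = -130/-144 = 0.90278.
Check on G: (66 − 174)/(54 − 174) = 0.9 ✓

0.90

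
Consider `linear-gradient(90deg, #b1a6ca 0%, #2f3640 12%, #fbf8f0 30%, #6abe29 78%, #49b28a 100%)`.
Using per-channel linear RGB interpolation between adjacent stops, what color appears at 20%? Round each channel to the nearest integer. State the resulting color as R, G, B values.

20% lies between the 12% and 30% stops, so the local fraction is t = (20 − 12)/(30 − 12) = 8/18 ≈ 0.4444.
#2f3640 → (47, 54, 64); #fbf8f0 → (251, 248, 240).
R = 47 + 0.4444 × (251 − 47) = 137.658 → 138
G = 54 + 0.4444 × (248 − 54) = 140.214 → 140
B = 64 + 0.4444 × (240 − 64) = 142.214 → 142

(138, 140, 142)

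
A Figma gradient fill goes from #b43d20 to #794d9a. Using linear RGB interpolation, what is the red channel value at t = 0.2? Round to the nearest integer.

R₁ = 180 (from #b43d20), R₂ = 121 (from #794d9a).
R = 180 + 0.2 × (121 − 180) = 168.2 → 168

168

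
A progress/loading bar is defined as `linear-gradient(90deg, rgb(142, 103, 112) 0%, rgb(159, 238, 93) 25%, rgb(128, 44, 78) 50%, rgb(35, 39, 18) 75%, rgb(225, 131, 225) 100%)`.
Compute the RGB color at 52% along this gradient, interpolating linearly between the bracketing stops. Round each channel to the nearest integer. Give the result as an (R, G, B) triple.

52% lies between the 50% and 75% stops, so the local fraction is t = (52 − 50)/(75 − 50) = 2/25 ≈ 0.08.
R = 128 + 0.08 × (35 − 128) = 120.56 → 121
G = 44 + 0.08 × (39 − 44) = 43.6 → 44
B = 78 + 0.08 × (18 − 78) = 73.2 → 73

(121, 44, 73)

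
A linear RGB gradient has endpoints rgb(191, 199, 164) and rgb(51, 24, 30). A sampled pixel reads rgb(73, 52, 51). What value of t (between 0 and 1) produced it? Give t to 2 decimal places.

0.84

Invert the lerp on the G channel (largest span, 175): t = (52 − 199) / (24 − 199) = -147/-175 = 0.84.
Check on R: (73 − 191)/(51 − 191) = 0.8429 ✓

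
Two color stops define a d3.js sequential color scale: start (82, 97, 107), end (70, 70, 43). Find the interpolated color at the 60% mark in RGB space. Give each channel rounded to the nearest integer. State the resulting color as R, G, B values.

60% corresponds to t = 0.6.
R = 82 + 0.6 × (70 − 82) = 82 + 0.6 × -12 = 74.8 → 75
G = 97 + 0.6 × (70 − 97) = 97 + 0.6 × -27 = 80.8 → 81
B = 107 + 0.6 × (43 − 107) = 107 + 0.6 × -64 = 68.6 → 69
So the blended color is (75, 81, 69), about #4b5145.

(75, 81, 69)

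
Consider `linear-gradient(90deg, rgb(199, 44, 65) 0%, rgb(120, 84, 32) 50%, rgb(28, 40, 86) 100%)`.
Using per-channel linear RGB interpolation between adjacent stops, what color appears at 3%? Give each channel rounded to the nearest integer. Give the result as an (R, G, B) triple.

3% lies between the 0% and 50% stops, so the local fraction is t = (3 − 0)/(50 − 0) = 3/50 ≈ 0.06.
R = 199 + 0.06 × (120 − 199) = 194.26 → 194
G = 44 + 0.06 × (84 − 44) = 46.4 → 46
B = 65 + 0.06 × (32 − 65) = 63.02 → 63

(194, 46, 63)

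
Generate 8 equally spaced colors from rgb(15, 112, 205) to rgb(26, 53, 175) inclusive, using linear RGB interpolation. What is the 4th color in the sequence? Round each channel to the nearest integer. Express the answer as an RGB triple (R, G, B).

With 8 swatches and endpoints inclusive, swatch 4 sits at t = (4 − 1)/(8 − 1) = 3/7 ≈ 0.4286.
R = 15 + 0.4286 × (26 − 15) = 19.715 → 20
G = 112 + 0.4286 × (53 − 112) = 86.713 → 87
B = 205 + 0.4286 × (175 − 205) = 192.142 → 192

(20, 87, 192)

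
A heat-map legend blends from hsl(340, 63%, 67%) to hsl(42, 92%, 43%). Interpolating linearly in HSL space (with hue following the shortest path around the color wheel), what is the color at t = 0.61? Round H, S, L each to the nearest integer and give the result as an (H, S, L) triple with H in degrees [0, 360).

Hue: 42 − 340 = -298°, but |-298| > 180 so the shorter arc goes the other way: Δh = -298 + 360 = 62°.
H = 340 + 0.61 × (62) = 377.82 → 378 → 378 mod 360 = 18°
S = 63 + 0.61 × (92 − 63) = 80.69 → 81%
L = 67 + 0.61 × (43 − 67) = 52.36 → 52%

(18, 81, 52)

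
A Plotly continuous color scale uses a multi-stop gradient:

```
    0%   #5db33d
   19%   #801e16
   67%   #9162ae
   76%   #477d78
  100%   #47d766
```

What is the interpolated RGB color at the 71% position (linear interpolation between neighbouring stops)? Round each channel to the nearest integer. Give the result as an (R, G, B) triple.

(112, 110, 150)

71% lies between the 67% and 76% stops, so the local fraction is t = (71 − 67)/(76 − 67) = 4/9 ≈ 0.4444.
#9162ae → (145, 98, 174); #477d78 → (71, 125, 120).
R = 145 + 0.4444 × (71 − 145) = 112.114 → 112
G = 98 + 0.4444 × (125 − 98) = 109.999 → 110
B = 174 + 0.4444 × (120 − 174) = 150.002 → 150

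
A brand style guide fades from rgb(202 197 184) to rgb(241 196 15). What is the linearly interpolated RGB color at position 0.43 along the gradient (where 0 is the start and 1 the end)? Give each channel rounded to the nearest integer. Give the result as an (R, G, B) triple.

(219, 197, 111)

R = 202 + 0.43 × (241 − 202) = 202 + 0.43 × 39 = 218.77 → 219
G = 197 + 0.43 × (196 − 197) = 197 + 0.43 × -1 = 196.57 → 197
B = 184 + 0.43 × (15 − 184) = 184 + 0.43 × -169 = 111.33 → 111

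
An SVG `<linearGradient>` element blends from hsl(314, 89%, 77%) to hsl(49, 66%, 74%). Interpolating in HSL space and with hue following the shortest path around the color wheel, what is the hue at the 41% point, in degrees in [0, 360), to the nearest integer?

353

Hue: 49 − 314 = -265°, but |-265| > 180 so the shorter arc goes the other way: Δh = -265 + 360 = 95°.
H = 314 + 0.41 × (95) = 352.95 → 353°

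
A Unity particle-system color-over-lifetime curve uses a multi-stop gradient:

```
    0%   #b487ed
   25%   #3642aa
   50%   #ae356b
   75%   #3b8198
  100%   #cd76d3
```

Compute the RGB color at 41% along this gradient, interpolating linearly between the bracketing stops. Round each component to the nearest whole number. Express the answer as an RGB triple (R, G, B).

41% lies between the 25% and 50% stops, so the local fraction is t = (41 − 25)/(50 − 25) = 16/25 ≈ 0.64.
#3642aa → (54, 66, 170); #ae356b → (174, 53, 107).
R = 54 + 0.64 × (174 − 54) = 130.8 → 131
G = 66 + 0.64 × (53 − 66) = 57.68 → 58
B = 170 + 0.64 × (107 − 170) = 129.68 → 130

(131, 58, 130)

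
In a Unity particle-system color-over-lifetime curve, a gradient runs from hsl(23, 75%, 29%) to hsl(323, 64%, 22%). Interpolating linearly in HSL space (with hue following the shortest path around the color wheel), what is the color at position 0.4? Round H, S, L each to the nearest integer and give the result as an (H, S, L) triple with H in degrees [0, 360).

Hue: 323 − 23 = 300°, but |300| > 180 so the shorter arc goes the other way: Δh = 300 − 360 = -60°.
H = 23 + 0.4 × (-60) = -1 → -1 → -1 mod 360 = 359°
S = 75 + 0.4 × (64 − 75) = 70.6 → 71%
L = 29 + 0.4 × (22 − 29) = 26.2 → 26%

(359, 71, 26)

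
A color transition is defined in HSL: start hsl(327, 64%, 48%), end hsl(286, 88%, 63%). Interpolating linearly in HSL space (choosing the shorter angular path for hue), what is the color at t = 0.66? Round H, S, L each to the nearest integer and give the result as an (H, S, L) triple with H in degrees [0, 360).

Hue arc: Δh = 286 − 327 = -41° (|Δh| ≤ 180, already the shorter path).
H = 327 + 0.66 × (-41) = 299.94 → 300°
S = 64 + 0.66 × (88 − 64) = 79.84 → 80%
L = 48 + 0.66 × (63 − 48) = 57.9 → 58%

(300, 80, 58)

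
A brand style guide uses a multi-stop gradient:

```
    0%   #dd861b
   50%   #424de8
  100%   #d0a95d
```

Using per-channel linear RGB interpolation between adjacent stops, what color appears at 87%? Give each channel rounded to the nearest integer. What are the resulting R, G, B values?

(171, 145, 129)

87% lies between the 50% and 100% stops, so the local fraction is t = (87 − 50)/(100 − 50) = 37/50 ≈ 0.74.
#424de8 → (66, 77, 232); #d0a95d → (208, 169, 93).
R = 66 + 0.74 × (208 − 66) = 171.08 → 171
G = 77 + 0.74 × (169 − 77) = 145.08 → 145
B = 232 + 0.74 × (93 − 232) = 129.14 → 129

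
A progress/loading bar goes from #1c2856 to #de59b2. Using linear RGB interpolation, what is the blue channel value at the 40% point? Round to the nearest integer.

B₁ = 86 (from #1c2856), B₂ = 178 (from #de59b2).
B = 86 + 0.4 × (178 − 86) = 122.8 → 123

123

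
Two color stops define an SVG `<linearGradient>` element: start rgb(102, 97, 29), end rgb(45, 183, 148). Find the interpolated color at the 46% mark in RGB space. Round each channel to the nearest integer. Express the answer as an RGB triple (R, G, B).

46% corresponds to t = 0.46.
R = 102 + 0.46 × (45 − 102) = 102 + 0.46 × -57 = 75.78 → 76
G = 97 + 0.46 × (183 − 97) = 97 + 0.46 × 86 = 136.56 → 137
B = 29 + 0.46 × (148 − 29) = 29 + 0.46 × 119 = 83.74 → 84

(76, 137, 84)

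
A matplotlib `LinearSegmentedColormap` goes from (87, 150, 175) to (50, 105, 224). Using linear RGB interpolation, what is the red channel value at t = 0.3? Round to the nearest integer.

R = 87 + 0.3 × (50 − 87) = 75.9 → 76

76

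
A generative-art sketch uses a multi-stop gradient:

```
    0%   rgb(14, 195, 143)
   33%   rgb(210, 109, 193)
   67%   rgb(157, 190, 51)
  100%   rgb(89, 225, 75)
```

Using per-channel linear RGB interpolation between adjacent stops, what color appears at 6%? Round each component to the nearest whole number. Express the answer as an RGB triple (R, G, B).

(50, 179, 152)

6% lies between the 0% and 33% stops, so the local fraction is t = (6 − 0)/(33 − 0) = 6/33 ≈ 0.1818.
R = 14 + 0.1818 × (210 − 14) = 49.633 → 50
G = 195 + 0.1818 × (109 − 195) = 179.365 → 179
B = 143 + 0.1818 × (193 − 143) = 152.09 → 152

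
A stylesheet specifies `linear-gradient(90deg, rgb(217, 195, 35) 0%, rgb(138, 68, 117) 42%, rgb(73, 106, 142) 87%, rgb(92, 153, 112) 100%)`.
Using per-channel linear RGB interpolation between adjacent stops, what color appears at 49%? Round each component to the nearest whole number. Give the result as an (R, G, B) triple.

49% lies between the 42% and 87% stops, so the local fraction is t = (49 − 42)/(87 − 42) = 7/45 ≈ 0.1556.
R = 138 + 0.1556 × (73 − 138) = 127.886 → 128
G = 68 + 0.1556 × (106 − 68) = 73.913 → 74
B = 117 + 0.1556 × (142 − 117) = 120.89 → 121

(128, 74, 121)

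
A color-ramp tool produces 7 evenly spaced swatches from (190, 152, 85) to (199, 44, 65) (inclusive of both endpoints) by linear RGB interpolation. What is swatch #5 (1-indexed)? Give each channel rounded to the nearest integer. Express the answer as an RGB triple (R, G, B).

With 7 swatches and endpoints inclusive, swatch 5 sits at t = (5 − 1)/(7 − 1) = 4/6 ≈ 0.6667.
R = 190 + 0.6667 × (199 − 190) = 196 → 196
G = 152 + 0.6667 × (44 − 152) = 79.996 → 80
B = 85 + 0.6667 × (65 − 85) = 71.666 → 72

(196, 80, 72)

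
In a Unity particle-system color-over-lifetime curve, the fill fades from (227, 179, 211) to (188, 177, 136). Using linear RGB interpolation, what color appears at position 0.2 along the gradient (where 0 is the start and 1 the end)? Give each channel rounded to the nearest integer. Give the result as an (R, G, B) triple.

(219, 179, 196)

R = 227 + 0.2 × (188 − 227) = 227 + 0.2 × -39 = 219.2 → 219
G = 179 + 0.2 × (177 − 179) = 179 + 0.2 × -2 = 178.6 → 179
B = 211 + 0.2 × (136 − 211) = 211 + 0.2 × -75 = 196 → 196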